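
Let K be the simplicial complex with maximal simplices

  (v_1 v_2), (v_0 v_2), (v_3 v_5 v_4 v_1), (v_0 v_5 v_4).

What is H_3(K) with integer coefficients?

Take the total order v_0 < v_1 < v_2 < v_3 < v_4 < v_5 on the vertex set. Then K (dimension 3) consists of the simplices:

  0-simplices (6): [v_0], [v_1], [v_2], [v_3], [v_4], [v_5]
  1-simplices (10): [v_0,v_2], [v_0,v_4], [v_0,v_5], [v_1,v_2], [v_1,v_3], [v_1,v_4], [v_1,v_5], [v_3,v_4], [v_3,v_5], [v_4,v_5]
  2-simplices (5): [v_0,v_4,v_5], [v_1,v_3,v_4], [v_1,v_3,v_5], [v_1,v_4,v_5], [v_3,v_4,v_5]
  3-simplices (1): [v_1,v_3,v_4,v_5]

Hence C_0 ≅ Z^6, C_1 ≅ Z^10, C_2 ≅ Z^5, C_3 ≅ Z^1.

∂_1: C_1 → C_0 sends each edge [p,q] (with p < q) to q − p.
The 6×10 boundary matrix has rank 5 and Smith normal form diag(1,1,1,1,1).

Boundary ∂_2: C_2 → C_1 maps a triangle to the signed sum of its edges. For instance
  ∂[v_3,v_4,v_5] = [v_4,v_5] − [v_3,v_5] + [v_3,v_4],
  ∂[v_1,v_3,v_4] = [v_3,v_4] − [v_1,v_4] + [v_1,v_3].
The 10×5 boundary matrix has rank 4 and Smith normal form diag(1,1,1,1).

Boundary ∂_3: C_3 → C_2 sends each 3-simplex σ to the alternating sum Σ_i (−1)^i (σ with its i-th vertex removed). For instance
  ∂[v_1,v_3,v_4,v_5] = [v_3,v_4,v_5] − [v_1,v_4,v_5] + [v_1,v_3,v_5] − [v_1,v_3,v_4].
The resulting 5×1 matrix has rank 1, and its Smith normal form has invariant factors (1).

Reading off H_k = ker ∂_k / im ∂_{k+1}:

  H_3: rank ker ∂_3 − rank ∂_4 = (1 − 1) − 0 = 0, and there is no ∂_4, so H_3 ≅ 0.

H_3 ≅ 0.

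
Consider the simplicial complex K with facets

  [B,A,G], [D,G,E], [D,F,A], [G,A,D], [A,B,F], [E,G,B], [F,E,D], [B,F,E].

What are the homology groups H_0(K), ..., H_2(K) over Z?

We work with the vertex ordering A < B < D < E < F < G. The simplices of K, each written with vertices in increasing order, are:

  0-simplices (6): A, B, D, E, F, G
  1-simplices (12): AB, AD, AF, AG, BE, BF, BG, DE, DF, DG, EF, EG
  2-simplices (8): ABF, ABG, ADF, ADG, BEF, BEG, DEF, DEG

giving chain groups C_0 ≅ Z^6, C_1 ≅ Z^12, C_2 ≅ Z^8.

∂_1: C_1 → C_0 is given by ∂[p,q] = [q] − [p].
This gives a 6×12 integer matrix of rank 5; reducing to Smith normal form yields diagonal entries (1,1,1,1,1).

Boundary ∂_2: C_2 → C_1 sends each 2-simplex [p,q,r] to [q,r] − [p,r] + [p,q]. For instance
  ∂ABF = BF − AF + AB,
  ∂BEF = EF − BF + BE.
As a 12×8 matrix over Z this has rank 7, with invariant factors (1,1,1,1,1,1,1).

Computing H_k = (kernel of ∂_k) / (image of ∂_{k+1}):

  H_0: rank C_0 − rank ∂_1 = 6 − 5 = 1, and the invariant factors of ∂_1 are all 1, so H_0 ≅ Z.
  H_1: rank ker ∂_1 − rank ∂_2 = (12 − 5) − 7 = 0, and the invariant factors of ∂_2 are all 1, so H_1 ≅ 0.
  H_2: rank ker ∂_2 − rank ∂_3 = (8 − 7) − 0 = 1, and there is no ∂_3, so H_2 ≅ Z.

H_0 ≅ Z,  H_1 = 0,  H_2 ≅ Z.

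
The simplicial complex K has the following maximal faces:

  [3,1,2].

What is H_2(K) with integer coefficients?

H_2 = 0.

Fix the vertex order 1 < 2 < 3 and write every simplex with vertices in increasing order. Then dim K = 2 and the simplices of K are:

  0-simplices (3): [1], [2], [3]
  1-simplices (3): [1,2], [1,3], [2,3]
  2-simplices (1): [1,2,3]

Hence C_0 ≅ Z^3, C_1 ≅ Z^3, C_2 ≅ Z^1.

The boundary map ∂_1: C_1 → C_0 maps an edge to its endpoints' difference, ∂[p,q] = q − p.
This gives a 3×3 integer matrix of rank 2; reducing to Smith normal form yields diagonal entries (1,1).

∂_2: C_2 → C_1 sends each 2-simplex [p,q,r] to [q,r] − [p,r] + [p,q]. For instance
  ∂[1,2,3] = [2,3] − [1,3] + [1,2].
As a 3×1 matrix over Z this has rank 1, with invariant factors (1).

From H_k ≅ ker(∂_k) / im(∂_{k+1}) we obtain:

  H_2: rank ker ∂_2 − rank ∂_3 = (1 − 1) − 0 = 0, and there is no ∂_3, so H_2 = 0.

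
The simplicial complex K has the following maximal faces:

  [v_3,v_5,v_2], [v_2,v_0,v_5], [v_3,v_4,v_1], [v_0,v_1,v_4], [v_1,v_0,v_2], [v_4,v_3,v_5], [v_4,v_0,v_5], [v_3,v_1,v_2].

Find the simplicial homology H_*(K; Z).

Order the vertices as v_0 < v_1 < v_2 < v_3 < v_4 < v_5. Listing each simplex with vertices in this order, K has dimension 2 with simplices:

  0-simplices (6): [v_0], [v_1], [v_2], [v_3], [v_4], [v_5]
  1-simplices (12): [v_0,v_1], [v_0,v_2], [v_0,v_4], [v_0,v_5], [v_1,v_2], [v_1,v_3], [v_1,v_4], [v_2,v_3], [v_2,v_5], [v_3,v_4], [v_3,v_5], [v_4,v_5]
  2-simplices (8): [v_0,v_1,v_2], [v_0,v_1,v_4], [v_0,v_2,v_5], [v_0,v_4,v_5], [v_1,v_2,v_3], [v_1,v_3,v_4], [v_2,v_3,v_5], [v_3,v_4,v_5]

giving chain groups C_0 ≅ Z^6, C_1 ≅ Z^12, C_2 ≅ Z^8.

∂_1: C_1 → C_0 is given by ∂[p,q] = [q] − [p].
The 6×12 boundary matrix has rank 5 and Smith normal form diag(1,1,1,1,1).

∂_2: C_2 → C_1 acts by ∂[p,q,r] = [q,r] − [p,r] + [p,q]. For instance
  ∂[v_0,v_4,v_5] = [v_4,v_5] − [v_0,v_5] + [v_0,v_4],
  ∂[v_1,v_2,v_3] = [v_2,v_3] − [v_1,v_3] + [v_1,v_2].
The 12×8 boundary matrix has rank 7 and Smith normal form diag(1,1,1,1,1,1,1).

From H_k ≅ ker(∂_k) / im(∂_{k+1}) we obtain:

  H_0: rank C_0 − rank ∂_1 = 6 − 5 = 1, and the invariant factors of ∂_1 are all 1, so H_0 ≅ Z.
  H_1: rank ker ∂_1 − rank ∂_2 = (12 − 5) − 7 = 0, and the invariant factors of ∂_2 are all 1, so H_1 ≅ 0.
  H_2: rank ker ∂_2 − rank ∂_3 = (8 − 7) − 0 = 1, and there is no ∂_3, so H_2 ≅ Z.

H_0 = Z,  H_1 = 0,  H_2 = Z.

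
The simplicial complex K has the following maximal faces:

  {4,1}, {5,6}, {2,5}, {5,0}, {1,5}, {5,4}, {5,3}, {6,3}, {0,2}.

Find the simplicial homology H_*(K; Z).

Order the vertices as 0 < 1 < 2 < 3 < 4 < 5 < 6. Listing each simplex with vertices in this order, K has dimension 1 with simplices:

  0-simplices (7): [0], [1], [2], [3], [4], [5], [6]
  1-simplices (9): [0,2], [0,5], [1,4], [1,5], [2,5], [3,5], [3,6], [4,5], [5,6]

giving chain groups C_0 ≅ Z^7, C_1 ≅ Z^9.

Boundary ∂_1: C_1 → C_0 sends each edge [p,q] (with p < q) to q − p.
The resulting 7×9 matrix has rank 6, and its Smith normal form has invariant factors (1,1,1,1,1,1).

Now H_k = ker ∂_k / im ∂_{k+1}, so:

  H_0: rank C_0 − rank ∂_1 = 7 − 6 = 1, and the invariant factors of ∂_1 are all 1, so H_0 ≅ Z.
  H_1: rank ker ∂_1 − rank ∂_2 = (9 − 6) − 0 = 3, and there is no ∂_2, so H_1 ≅ Z^3.

(K is a triangulation of a wedge of 3 circles.)

H_0 ≅ Z,  H_1 ≅ Z^3.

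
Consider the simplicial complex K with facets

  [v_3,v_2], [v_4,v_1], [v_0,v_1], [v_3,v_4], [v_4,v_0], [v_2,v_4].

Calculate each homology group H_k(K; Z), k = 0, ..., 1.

K has 5 vertices, 6 edges.
rank ∂_0 = 0, rank ∂_1 = 4 ⇒ b_0 = 5 − 0 − 4 = 1; all invariant factors of ∂_1 are 1 so no torsion. So H_0 = Z.
rank ∂_1 = 4, rank ∂_2 = 0 ⇒ b_1 = 6 − 4 − 0 = 2. So H_1 = Z^2.

H_0 = Z,  H_1 = Z^2.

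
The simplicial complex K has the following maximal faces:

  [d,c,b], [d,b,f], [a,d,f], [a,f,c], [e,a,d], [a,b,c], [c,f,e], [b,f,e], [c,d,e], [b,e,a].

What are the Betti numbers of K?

Order the vertices as a < b < c < d < e < f. Listing each simplex with vertices in this order, K has dimension 2 with simplices:

  0-simplices (6): a, b, c, d, e, f
  1-simplices (15): ab, ac, ad, ae, af, bc, bd, be, bf, cd, ce, cf, de, df, ef
  2-simplices (10): abc, abe, acf, ade, adf, bcd, bdf, bef, cde, cef

Hence C_0 ≅ Z^6, C_1 ≅ Z^15, C_2 ≅ Z^10.

The boundary map ∂_1: C_1 → C_0 maps an edge to its endpoints' difference, ∂[p,q] = q − p. For instance
  ∂cf = f − c.
The 6×15 boundary matrix has rank 5 and Smith normal form diag(1,1,1,1,1).

∂_2: C_2 → C_1 sends each 2-simplex [p,q,r] to [q,r] − [p,r] + [p,q]. For instance
  ∂bcd = cd − bd + bc,
  ∂abe = be − ae + ab.
The resulting 15×10 matrix has rank 10, and its Smith normal form has invariant factors (1,1,1,1,1,1,1,1,1,2).

Computing H_k = (kernel of ∂_k) / (image of ∂_{k+1}):

  H_0: rank C_0 − rank ∂_1 = 6 − 5 = 1, and the invariant factors of ∂_1 are all 1, so H_0 ≅ Z.
  H_1: rank ker ∂_1 − rank ∂_2 = (15 − 5) − 10 = 0, and ∂_2 has invariant factor 2 > 1, so H_1 ≅ Z/2.
  H_2: rank ker ∂_2 − rank ∂_3 = (10 − 10) − 0 = 0, and there is no ∂_3, so H_2 ≅ 0.

(K is a triangulation of the real projective plane RP^2.)

Hence the Betti numbers are b_0 = 1, b_1 = 0, b_2 = 0.

b_0 = 1, b_1 = 0, b_2 = 0.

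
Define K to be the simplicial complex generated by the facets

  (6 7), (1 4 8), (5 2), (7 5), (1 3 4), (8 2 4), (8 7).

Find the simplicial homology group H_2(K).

Order the vertices as 1 < 2 < 3 < 4 < 5 < 6 < 7 < 8. Listing each simplex with vertices in this order, K has dimension 2 with simplices:

  0-simplices (8): [1], [2], [3], [4], [5], [6], [7], [8]
  1-simplices (11): [1,3], [1,4], [1,8], [2,4], [2,5], [2,8], [3,4], [4,8], [5,7], [6,7], [7,8]
  2-simplices (3): [1,3,4], [1,4,8], [2,4,8]

Hence C_0 ≅ Z^8, C_1 ≅ Z^11, C_2 ≅ Z^3.

The boundary map ∂_1: C_1 → C_0 maps an edge to its endpoints' difference, ∂[p,q] = q − p. For instance
  ∂[2,4] = [4] − [2].
This gives a 8×11 integer matrix of rank 7; reducing to Smith normal form yields diagonal entries (1,1,1,1,1,1,1).

∂_2: C_2 → C_1 maps a triangle to the signed sum of its edges. For instance
  ∂[1,4,8] = [4,8] − [1,8] + [1,4],
  ∂[1,3,4] = [3,4] − [1,4] + [1,3].
The resulting 11×3 matrix has rank 3, and its Smith normal form has invariant factors (1,1,1).

Computing H_k = (kernel of ∂_k) / (image of ∂_{k+1}):

  H_2: rank ker ∂_2 − rank ∂_3 = (3 − 3) − 0 = 0, and there is no ∂_3, so H_2 ≅ 0.

H_2 = 0.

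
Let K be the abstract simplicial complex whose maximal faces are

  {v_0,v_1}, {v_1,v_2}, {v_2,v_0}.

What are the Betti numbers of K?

Take the total order v_0 < v_1 < v_2 on the vertex set. Then K (dimension 1) consists of the simplices:

  0-simplices (3): [v_0], [v_1], [v_2]
  1-simplices (3): [v_0,v_1], [v_0,v_2], [v_1,v_2]

giving chain groups C_0 ≅ Z^3, C_1 ≅ Z^3.

Boundary ∂_1: C_1 → C_0 maps an edge to its endpoints' difference, ∂[p,q] = q − p. For instance
  ∂[v_0,v_2] = [v_2] − [v_0].
As a 3×3 matrix over Z this has rank 2, with invariant factors (1,1).

From H_k ≅ ker(∂_k) / im(∂_{k+1}) we obtain:

  H_0: rank C_0 − rank ∂_1 = 3 − 2 = 1, and the invariant factors of ∂_1 are all 1, so H_0 ≅ Z.
  H_1: rank ker ∂_1 − rank ∂_2 = (3 − 2) − 0 = 1, and there is no ∂_2, so H_1 ≅ Z.

As a check, the Euler characteristic is 3 − 3 = 0, which agrees with 1 − 1 = 0.

Hence the Betti numbers are b_0 = 1, b_1 = 1.

b_0 = 1, b_1 = 1.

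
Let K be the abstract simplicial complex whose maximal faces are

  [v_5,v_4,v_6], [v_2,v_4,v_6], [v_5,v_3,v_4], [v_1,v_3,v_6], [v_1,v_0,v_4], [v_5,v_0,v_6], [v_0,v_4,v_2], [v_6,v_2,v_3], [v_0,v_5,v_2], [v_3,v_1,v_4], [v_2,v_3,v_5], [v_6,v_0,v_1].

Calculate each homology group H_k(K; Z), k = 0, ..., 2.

We work with the vertex ordering v_0 < v_1 < v_2 < v_3 < v_4 < v_5 < v_6. The simplices of K, each written with vertices in increasing order, are:

  0-simplices (7): [v_0], [v_1], [v_2], [v_3], [v_4], [v_5], [v_6]
  1-simplices (18): (18 of them)
  2-simplices (12): (12 of them)

Hence C_0 ≅ Z^7, C_1 ≅ Z^18, C_2 ≅ Z^12.

The boundary map ∂_1: C_1 → C_0 maps an edge to its endpoints' difference, ∂[p,q] = q − p. For instance
  ∂[v_2,v_6] = [v_6] − [v_2].
The resulting 7×18 matrix has rank 6, and its Smith normal form has invariant factors (1,1,1,1,1,1).

The boundary map ∂_2: C_2 → C_1 sends each 2-simplex [p,q,r] to [q,r] − [p,r] + [p,q]. For instance
  ∂[v_0,v_5,v_6] = [v_5,v_6] − [v_0,v_6] + [v_0,v_5],
  ∂[v_2,v_3,v_5] = [v_3,v_5] − [v_2,v_5] + [v_2,v_3].
As a 18×12 matrix over Z this has rank 12, with invariant factors (1,1,1,1,1,1,1,1,1,1,1,2).

Reading off H_k = ker ∂_k / im ∂_{k+1}:

  H_0: rank C_0 − rank ∂_1 = 7 − 6 = 1, and the invariant factors of ∂_1 are all 1, so H_0 = Z.
  H_1: rank ker ∂_1 − rank ∂_2 = (18 − 6) − 12 = 0, and ∂_2 has invariant factor 2 > 1, so H_1 = Z_2.
  H_2: rank ker ∂_2 − rank ∂_3 = (12 − 12) − 0 = 0, and there is no ∂_3, so H_2 = 0.

H_0 = Z,  H_1 = Z_2,  H_2 = 0.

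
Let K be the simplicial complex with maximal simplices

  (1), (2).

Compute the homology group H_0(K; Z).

H_0 = Z^2.

Order the vertices as 1 < 2. Listing each simplex with vertices in this order, K has dimension 0 with simplices:

  0-simplices (2): [1], [2]

giving chain groups C_0 ≅ Z^2.

Reading off H_k = ker ∂_k / im ∂_{k+1}:

  H_0: rank C_0 − rank ∂_1 = 2 − 0 = 2, and there is no ∂_1, so H_0 = Z^2.

(K is a triangulation of a set of 2 points.)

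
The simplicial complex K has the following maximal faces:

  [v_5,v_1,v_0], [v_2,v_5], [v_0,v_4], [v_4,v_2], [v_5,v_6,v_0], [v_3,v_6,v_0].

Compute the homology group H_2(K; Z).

H_2 = 0.

K has 7 vertices, 10 edges, 3 triangles.
rank ∂_2 = 3, rank ∂_3 = 0 ⇒ b_2 = 3 − 3 − 0 = 0. So H_2 ≅ 0.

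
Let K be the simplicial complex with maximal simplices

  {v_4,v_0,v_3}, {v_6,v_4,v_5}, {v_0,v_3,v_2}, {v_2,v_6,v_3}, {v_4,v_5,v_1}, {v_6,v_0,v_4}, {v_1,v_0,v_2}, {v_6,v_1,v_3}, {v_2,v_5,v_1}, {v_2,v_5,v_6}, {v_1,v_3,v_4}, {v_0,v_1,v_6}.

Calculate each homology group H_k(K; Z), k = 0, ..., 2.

H_0 = Z,  H_1 = Z/2Z,  H_2 = 0.

Take the total order v_0 < v_1 < v_2 < v_3 < v_4 < v_5 < v_6 on the vertex set. Then K (dimension 2) consists of the simplices:

  0-simplices (7): [v_0], [v_1], [v_2], [v_3], [v_4], [v_5], [v_6]
  1-simplices (18): (18 of them)
  2-simplices (12): (12 of them)

giving chain groups C_0 ≅ Z^7, C_1 ≅ Z^18, C_2 ≅ Z^12.

∂_1: C_1 → C_0 sends each edge [p,q] (with p < q) to q − p. For instance
  ∂[v_2,v_5] = [v_5] − [v_2].
As a 7×18 matrix over Z this has rank 6, with invariant factors (1,1,1,1,1,1).

The boundary map ∂_2: C_2 → C_1 sends each 2-simplex [p,q,r] to [q,r] − [p,r] + [p,q]. For instance
  ∂[v_1,v_3,v_4] = [v_3,v_4] − [v_1,v_4] + [v_1,v_3],
  ∂[v_0,v_4,v_6] = [v_4,v_6] − [v_0,v_6] + [v_0,v_4].
The resulting 18×12 matrix has rank 12, and its Smith normal form has invariant factors (1,1,1,1,1,1,1,1,1,1,1,2).

Reading off H_k = ker ∂_k / im ∂_{k+1}:

  H_0: rank C_0 − rank ∂_1 = 7 − 6 = 1, and the invariant factors of ∂_1 are all 1, so H_0 ≅ Z.
  H_1: rank ker ∂_1 − rank ∂_2 = (18 − 6) − 12 = 0, and ∂_2 has invariant factor 2 > 1, so H_1 ≅ Z/2Z.
  H_2: rank ker ∂_2 − rank ∂_3 = (12 − 12) − 0 = 0, and there is no ∂_3, so H_2 ≅ 0.

As a check, the Euler characteristic is 7 − 18 + 12 = 1, which agrees with 1 − 0 + 0 = 1.
(K is a triangulation of the real projective plane RP^2.)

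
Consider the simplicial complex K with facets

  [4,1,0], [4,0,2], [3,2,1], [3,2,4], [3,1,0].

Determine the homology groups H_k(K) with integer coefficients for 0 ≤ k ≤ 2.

H_0 = Z,  H_1 = Z,  H_2 = 0.

We work with the vertex ordering 0 < 1 < 2 < 3 < 4. The simplices of K, each written with vertices in increasing order, are:

  0-simplices (5): [0], [1], [2], [3], [4]
  1-simplices (10): [0,1], [0,2], [0,3], [0,4], [1,2], [1,3], [1,4], [2,3], [2,4], [3,4]
  2-simplices (5): [0,1,3], [0,1,4], [0,2,4], [1,2,3], [2,3,4]

Hence C_0 ≅ Z^5, C_1 ≅ Z^10, C_2 ≅ Z^5.

∂_1: C_1 → C_0 sends each edge [p,q] (with p < q) to q − p. For instance
  ∂[2,4] = [4] − [2].
The 5×10 boundary matrix has rank 4 and Smith normal form diag(1,1,1,1).

∂_2: C_2 → C_1 maps a triangle to the signed sum of its edges. For instance
  ∂[0,1,4] = [1,4] − [0,4] + [0,1],
  ∂[0,2,4] = [2,4] − [0,4] + [0,2].
This gives a 10×5 integer matrix of rank 5; reducing to Smith normal form yields diagonal entries (1,1,1,1,1).

Computing H_k = (kernel of ∂_k) / (image of ∂_{k+1}):

  H_0: rank C_0 − rank ∂_1 = 5 − 4 = 1, and the invariant factors of ∂_1 are all 1, so H_0 = Z.
  H_1: rank ker ∂_1 − rank ∂_2 = (10 − 4) − 5 = 1, and the invariant factors of ∂_2 are all 1, so H_1 = Z.
  H_2: rank ker ∂_2 − rank ∂_3 = (5 − 5) − 0 = 0, and there is no ∂_3, so H_2 = 0.

As a check, the Euler characteristic is 5 − 10 + 5 = 0, which agrees with 1 − 1 + 0 = 0.
(K is a triangulation of the Möbius band.)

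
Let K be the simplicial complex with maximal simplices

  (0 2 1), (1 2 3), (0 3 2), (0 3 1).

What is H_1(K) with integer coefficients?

K has 4 vertices, 6 edges, 4 triangles.
rank ∂_1 = 3, rank ∂_2 = 3 ⇒ b_1 = 6 − 3 − 3 = 0; all invariant factors of ∂_2 are 1 so no torsion. So H_1 = 0.

H_1 ≅ 0.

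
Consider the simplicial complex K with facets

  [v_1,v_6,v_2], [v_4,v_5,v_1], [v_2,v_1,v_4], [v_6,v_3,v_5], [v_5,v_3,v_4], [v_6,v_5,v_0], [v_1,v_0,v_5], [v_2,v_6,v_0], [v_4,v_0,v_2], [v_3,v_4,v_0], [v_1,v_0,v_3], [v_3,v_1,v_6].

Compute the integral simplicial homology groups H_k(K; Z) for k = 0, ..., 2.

H_0 ≅ Z,  H_1 ≅ Z/2,  H_2 = 0.

Fix the vertex order v_0 < v_1 < v_2 < v_3 < v_4 < v_5 < v_6 and write every simplex with vertices in increasing order. Then dim K = 2 and the simplices of K are:

  0-simplices (7): [v_0], [v_1], [v_2], [v_3], [v_4], [v_5], [v_6]
  1-simplices (18): (18 of them)
  2-simplices (12): (12 of them)

giving chain groups C_0 ≅ Z^7, C_1 ≅ Z^18, C_2 ≅ Z^12.

∂_1: C_1 → C_0 is given by ∂[p,q] = [q] − [p]. For instance
  ∂[v_3,v_5] = [v_5] − [v_3].
This gives a 7×18 integer matrix of rank 6; reducing to Smith normal form yields diagonal entries (1,1,1,1,1,1).

The boundary map ∂_2: C_2 → C_1 acts by ∂[p,q,r] = [q,r] − [p,r] + [p,q]. For instance
  ∂[v_3,v_5,v_6] = [v_5,v_6] − [v_3,v_6] + [v_3,v_5],
  ∂[v_0,v_1,v_3] = [v_1,v_3] − [v_0,v_3] + [v_0,v_1].
The 18×12 boundary matrix has rank 12 and Smith normal form diag(1,1,1,1,1,1,1,1,1,1,1,2).

Now H_k = ker ∂_k / im ∂_{k+1}, so:

  H_0: rank C_0 − rank ∂_1 = 7 − 6 = 1, and the invariant factors of ∂_1 are all 1, so H_0 = Z.
  H_1: rank ker ∂_1 − rank ∂_2 = (18 − 6) − 12 = 0, and ∂_2 has invariant factor 2 > 1, so H_1 = Z/2.
  H_2: rank ker ∂_2 − rank ∂_3 = (12 − 12) − 0 = 0, and there is no ∂_3, so H_2 = 0.

(K is a triangulation of the real projective plane RP^2.)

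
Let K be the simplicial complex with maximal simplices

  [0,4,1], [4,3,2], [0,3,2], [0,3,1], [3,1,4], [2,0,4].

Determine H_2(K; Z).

H_2 = Z.

Order the vertices as 0 < 1 < 2 < 3 < 4. Listing each simplex with vertices in this order, K has dimension 2 with simplices:

  0-simplices (5): [0], [1], [2], [3], [4]
  1-simplices (9): [0,1], [0,2], [0,3], [0,4], [1,3], [1,4], [2,3], [2,4], [3,4]
  2-simplices (6): [0,1,3], [0,1,4], [0,2,3], [0,2,4], [1,3,4], [2,3,4]

Hence C_0 ≅ Z^5, C_1 ≅ Z^9, C_2 ≅ Z^6.

∂_1: C_1 → C_0 sends each edge [p,q] (with p < q) to q − p.
As a 5×9 matrix over Z this has rank 4, with invariant factors (1,1,1,1).

The boundary map ∂_2: C_2 → C_1 sends each 2-simplex [p,q,r] to [q,r] − [p,r] + [p,q]. For instance
  ∂[0,1,3] = [1,3] − [0,3] + [0,1],
  ∂[0,1,4] = [1,4] − [0,4] + [0,1].
The resulting 9×6 matrix has rank 5, and its Smith normal form has invariant factors (1,1,1,1,1).

Computing H_k = (kernel of ∂_k) / (image of ∂_{k+1}):

  H_2: rank ker ∂_2 − rank ∂_3 = (6 − 5) − 0 = 1, and there is no ∂_3, so H_2 = Z.

(K is a triangulation of the 2-sphere S^2.)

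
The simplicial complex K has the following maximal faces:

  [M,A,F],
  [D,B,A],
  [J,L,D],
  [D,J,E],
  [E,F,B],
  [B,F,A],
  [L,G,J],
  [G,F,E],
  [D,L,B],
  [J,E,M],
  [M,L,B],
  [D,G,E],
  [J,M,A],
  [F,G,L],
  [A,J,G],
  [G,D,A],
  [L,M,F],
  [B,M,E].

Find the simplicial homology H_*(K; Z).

H_0 ≅ Z,  H_1 ≅ Z ⊕ Z/2,  H_2 = 0.

Take the total order A < B < D < E < F < G < J < L < M on the vertex set. Then K (dimension 2) consists of the simplices:

  0-simplices (9): A, B, D, E, F, G, J, L, M
  1-simplices (27): AB, AD, AF, AG, AJ, AM, BD, BE, BF, BL, BM, DE, DG, DJ, DL, EF, EG, EJ, EM, FG, FL, FM, GJ, GL, JL, JM, LM
  2-simplices (18): ABD, ABF, ADG, AFM, AGJ, AJM, BDL, BEF, BEM, BLM, DEG, DEJ, DJL, EFG, EJM, FGL, FLM, GJL

so the chain groups are C_0 ≅ Z^9, C_1 ≅ Z^27, C_2 ≅ Z^18.

Boundary ∂_1: C_1 → C_0 sends each edge [p,q] (with p < q) to q − p. For instance
  ∂JL = L − J.
The 9×27 boundary matrix has rank 8 and Smith normal form diag(1,1,1,1,1,1,1,1).

Boundary ∂_2: C_2 → C_1 sends each 2-simplex [p,q,r] to [q,r] − [p,r] + [p,q]. For instance
  ∂BDL = DL − BL + BD,
  ∂FLM = LM − FM + FL.
The resulting 27×18 matrix has rank 18, and its Smith normal form has invariant factors (1,1,1,1,1,1,1,1,1,1,1,1,1,1,1,1,1,2).

Reading off H_k = ker ∂_k / im ∂_{k+1}:

  H_0: rank C_0 − rank ∂_1 = 9 − 8 = 1, and the invariant factors of ∂_1 are all 1, so H_0 = Z.
  H_1: rank ker ∂_1 − rank ∂_2 = (27 − 8) − 18 = 1, and ∂_2 has invariant factor 2 > 1, so H_1 = Z ⊕ Z/2.
  H_2: rank ker ∂_2 − rank ∂_3 = (18 − 18) − 0 = 0, and there is no ∂_3, so H_2 = 0.

As a check, the Euler characteristic is 9 − 27 + 18 = 0, which agrees with 1 − 1 + 0 = 0.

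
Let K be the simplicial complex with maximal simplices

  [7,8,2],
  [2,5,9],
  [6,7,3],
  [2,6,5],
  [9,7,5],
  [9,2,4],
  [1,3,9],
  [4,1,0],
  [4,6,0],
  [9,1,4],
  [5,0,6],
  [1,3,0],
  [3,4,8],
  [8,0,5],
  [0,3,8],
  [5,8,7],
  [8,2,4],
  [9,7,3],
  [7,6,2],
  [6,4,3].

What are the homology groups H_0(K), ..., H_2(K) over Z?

H_0 ≅ Z,  H_1 ≅ Z × Z/2,  H_2 = 0.

K has 10 vertices, 30 edges, 20 triangles.
rank ∂_0 = 0, rank ∂_1 = 9 ⇒ b_0 = 10 − 0 − 9 = 1; all invariant factors of ∂_1 are 1 so no torsion. So H_0 ≅ Z.
rank ∂_1 = 9, rank ∂_2 = 20 ⇒ b_1 = 30 − 9 − 20 = 1; ∂_2 has invariant factor(s) [2] giving torsion. So H_1 ≅ Z × Z/2.
rank ∂_2 = 20, rank ∂_3 = 0 ⇒ b_2 = 20 − 20 − 0 = 0. So H_2 ≅ 0.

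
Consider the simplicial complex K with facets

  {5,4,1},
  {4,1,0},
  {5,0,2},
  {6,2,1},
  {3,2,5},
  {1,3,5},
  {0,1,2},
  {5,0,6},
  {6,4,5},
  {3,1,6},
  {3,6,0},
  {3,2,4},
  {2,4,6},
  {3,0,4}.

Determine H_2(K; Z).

Order the vertices as 0 < 1 < 2 < 3 < 4 < 5 < 6. Listing each simplex with vertices in this order, K has dimension 2 with simplices:

  0-simplices (7): [0], [1], [2], [3], [4], [5], [6]
  1-simplices (21): [0,1], [0,2], [0,3], [0,4], [0,5], [0,6], [1,2], [1,3], [1,4], [1,5], [1,6], [2,3], [2,4], [2,5], [2,6], [3,4], [3,5], [3,6], [4,5], [4,6], [5,6]
  2-simplices (14): [0,1,2], [0,1,4], [0,2,5], [0,3,4], [0,3,6], [0,5,6], [1,2,6], [1,3,5], [1,3,6], [1,4,5], [2,3,4], [2,3,5], [2,4,6], [4,5,6]

so the chain groups are C_0 ≅ Z^7, C_1 ≅ Z^21, C_2 ≅ Z^14.

The boundary map ∂_1: C_1 → C_0 sends each edge [p,q] (with p < q) to q − p. For instance
  ∂[0,1] = [1] − [0].
As a 7×21 matrix over Z this has rank 6, with invariant factors (1,1,1,1,1,1).

The boundary map ∂_2: C_2 → C_1 maps a triangle to the signed sum of its edges. For instance
  ∂[0,2,5] = [2,5] − [0,5] + [0,2],
  ∂[0,3,4] = [3,4] − [0,4] + [0,3].
The 21×14 boundary matrix has rank 13 and Smith normal form diag(1,1,1,1,1,1,1,1,1,1,1,1,1).

From H_k ≅ ker(∂_k) / im(∂_{k+1}) we obtain:

  H_2: rank ker ∂_2 − rank ∂_3 = (14 − 13) − 0 = 1, and there is no ∂_3, so H_2 = Z.

H_2 ≅ Z.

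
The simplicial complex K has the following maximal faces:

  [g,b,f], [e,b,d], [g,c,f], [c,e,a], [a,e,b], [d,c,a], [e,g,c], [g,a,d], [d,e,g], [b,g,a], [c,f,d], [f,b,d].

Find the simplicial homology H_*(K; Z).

H_0 = Z,  H_1 = Z/2,  H_2 = 0.

K has 7 vertices, 18 edges, 12 triangles.
rank ∂_0 = 0, rank ∂_1 = 6 ⇒ b_0 = 7 − 0 − 6 = 1; all invariant factors of ∂_1 are 1 so no torsion. So H_0 = Z.
rank ∂_1 = 6, rank ∂_2 = 12 ⇒ b_1 = 18 − 6 − 12 = 0; ∂_2 has invariant factor(s) [2] giving torsion. So H_1 = Z/2.
rank ∂_2 = 12, rank ∂_3 = 0 ⇒ b_2 = 12 − 12 − 0 = 0. So H_2 = 0.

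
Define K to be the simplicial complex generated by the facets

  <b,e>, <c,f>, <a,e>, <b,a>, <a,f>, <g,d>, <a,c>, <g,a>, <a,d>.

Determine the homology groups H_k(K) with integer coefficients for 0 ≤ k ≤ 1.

K has 7 vertices, 9 edges.
rank ∂_0 = 0, rank ∂_1 = 6 ⇒ b_0 = 7 − 0 − 6 = 1; all invariant factors of ∂_1 are 1 so no torsion. So H_0 ≅ Z.
rank ∂_1 = 6, rank ∂_2 = 0 ⇒ b_1 = 9 − 6 − 0 = 3. So H_1 ≅ Z^3.

H_0 ≅ Z,  H_1 ≅ Z^3.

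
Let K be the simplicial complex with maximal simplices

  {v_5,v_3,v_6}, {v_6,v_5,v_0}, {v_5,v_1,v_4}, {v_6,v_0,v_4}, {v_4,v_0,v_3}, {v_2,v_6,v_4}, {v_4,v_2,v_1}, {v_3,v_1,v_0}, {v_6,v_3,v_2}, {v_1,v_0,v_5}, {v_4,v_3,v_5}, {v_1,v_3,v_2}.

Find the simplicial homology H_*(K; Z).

H_0 = Z,  H_1 = Z/2,  H_2 = 0.

We work with the vertex ordering v_0 < v_1 < v_2 < v_3 < v_4 < v_5 < v_6. The simplices of K, each written with vertices in increasing order, are:

  0-simplices (7): [v_0], [v_1], [v_2], [v_3], [v_4], [v_5], [v_6]
  1-simplices (18): (18 of them)
  2-simplices (12): (12 of them)

so the chain groups are C_0 ≅ Z^7, C_1 ≅ Z^18, C_2 ≅ Z^12.

The boundary map ∂_1: C_1 → C_0 is given by ∂[p,q] = [q] − [p]. For instance
  ∂[v_0,v_3] = [v_3] − [v_0].
The resulting 7×18 matrix has rank 6, and its Smith normal form has invariant factors (1,1,1,1,1,1).

∂_2: C_2 → C_1 acts by ∂[p,q,r] = [q,r] − [p,r] + [p,q]. For instance
  ∂[v_0,v_3,v_4] = [v_3,v_4] − [v_0,v_4] + [v_0,v_3],
  ∂[v_1,v_2,v_4] = [v_2,v_4] − [v_1,v_4] + [v_1,v_2].
The 18×12 boundary matrix has rank 12 and Smith normal form diag(1,1,1,1,1,1,1,1,1,1,1,2).

Computing H_k = (kernel of ∂_k) / (image of ∂_{k+1}):

  H_0: rank C_0 − rank ∂_1 = 7 − 6 = 1, and the invariant factors of ∂_1 are all 1, so H_0 = Z.
  H_1: rank ker ∂_1 − rank ∂_2 = (18 − 6) − 12 = 0, and ∂_2 has invariant factor 2 > 1, so H_1 = Z/2.
  H_2: rank ker ∂_2 − rank ∂_3 = (12 − 12) − 0 = 0, and there is no ∂_3, so H_2 = 0.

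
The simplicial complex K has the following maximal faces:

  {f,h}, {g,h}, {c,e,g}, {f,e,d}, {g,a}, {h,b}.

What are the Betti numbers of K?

Order the vertices as a < b < c < d < e < f < g < h. Listing each simplex with vertices in this order, K has dimension 2 with simplices:

  0-simplices (8): a, b, c, d, e, f, g, h
  1-simplices (10): ag, bh, ce, cg, de, df, ef, eg, fh, gh
  2-simplices (2): ceg, def

so the chain groups are C_0 ≅ Z^8, C_1 ≅ Z^10, C_2 ≅ Z^2.

The boundary map ∂_1: C_1 → C_0 sends each edge [p,q] (with p < q) to q − p.
The resulting 8×10 matrix has rank 7, and its Smith normal form has invariant factors (1,1,1,1,1,1,1).

The boundary map ∂_2: C_2 → C_1 sends each 2-simplex [p,q,r] to [q,r] − [p,r] + [p,q]. For instance
  ∂ceg = eg − cg + ce,
  ∂def = ef − df + de.
The resulting 10×2 matrix has rank 2, and its Smith normal form has invariant factors (1,1).

Now H_k = ker ∂_k / im ∂_{k+1}, so:

  H_0: rank C_0 − rank ∂_1 = 8 − 7 = 1, and the invariant factors of ∂_1 are all 1, so H_0 = Z.
  H_1: rank ker ∂_1 − rank ∂_2 = (10 − 7) − 2 = 1, and the invariant factors of ∂_2 are all 1, so H_1 = Z.
  H_2: rank ker ∂_2 − rank ∂_3 = (2 − 2) − 0 = 0, and there is no ∂_3, so H_2 = 0.

Hence the Betti numbers are b_0 = 1, b_1 = 1, b_2 = 0.

b_0 = 1, b_1 = 1, b_2 = 0.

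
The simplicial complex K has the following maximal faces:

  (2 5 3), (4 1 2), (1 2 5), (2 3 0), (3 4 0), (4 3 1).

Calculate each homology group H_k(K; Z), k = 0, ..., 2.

H_0 = Z,  H_1 = Z,  H_2 = 0.

Fix the vertex order 0 < 1 < 2 < 3 < 4 < 5 and write every simplex with vertices in increasing order. Then dim K = 2 and the simplices of K are:

  0-simplices (6): [0], [1], [2], [3], [4], [5]
  1-simplices (12): [0,2], [0,3], [0,4], [1,2], [1,3], [1,4], [1,5], [2,3], [2,4], [2,5], [3,4], [3,5]
  2-simplices (6): [0,2,3], [0,3,4], [1,2,4], [1,2,5], [1,3,4], [2,3,5]

giving chain groups C_0 ≅ Z^6, C_1 ≅ Z^12, C_2 ≅ Z^6.

∂_1: C_1 → C_0 maps an edge to its endpoints' difference, ∂[p,q] = q − p.
As a 6×12 matrix over Z this has rank 5, with invariant factors (1,1,1,1,1).

∂_2: C_2 → C_1 acts by ∂[p,q,r] = [q,r] − [p,r] + [p,q]. For instance
  ∂[1,2,4] = [2,4] − [1,4] + [1,2],
  ∂[1,3,4] = [3,4] − [1,4] + [1,3].
This gives a 12×6 integer matrix of rank 6; reducing to Smith normal form yields diagonal entries (1,1,1,1,1,1).

Reading off H_k = ker ∂_k / im ∂_{k+1}:

  H_0: rank C_0 − rank ∂_1 = 6 − 5 = 1, and the invariant factors of ∂_1 are all 1, so H_0 ≅ Z.
  H_1: rank ker ∂_1 − rank ∂_2 = (12 − 5) − 6 = 1, and the invariant factors of ∂_2 are all 1, so H_1 ≅ Z.
  H_2: rank ker ∂_2 − rank ∂_3 = (6 − 6) − 0 = 0, and there is no ∂_3, so H_2 ≅ 0.

As a check, the Euler characteristic is 6 − 12 + 6 = 0, which agrees with 1 − 1 + 0 = 0.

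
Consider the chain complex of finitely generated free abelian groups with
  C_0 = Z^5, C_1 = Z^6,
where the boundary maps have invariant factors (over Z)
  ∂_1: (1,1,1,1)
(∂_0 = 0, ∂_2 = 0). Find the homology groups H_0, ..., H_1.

H_0: b_0 = 5 − 0 − 4 = 1; torsion from ∂_1 factors > 1: none. So H_0 ≅ Z.
H_1: b_1 = 6 − 4 − 0 = 2; torsion from ∂_2 factors > 1: none. So H_1 ≅ Z^2.

H_0 ≅ Z,  H_1 ≅ Z^2.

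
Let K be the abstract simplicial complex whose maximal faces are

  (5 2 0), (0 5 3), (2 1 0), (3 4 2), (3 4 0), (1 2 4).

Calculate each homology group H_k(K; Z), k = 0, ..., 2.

Order the vertices as 0 < 1 < 2 < 3 < 4 < 5. Listing each simplex with vertices in this order, K has dimension 2 with simplices:

  0-simplices (6): [0], [1], [2], [3], [4], [5]
  1-simplices (12): [0,1], [0,2], [0,3], [0,4], [0,5], [1,2], [1,4], [2,3], [2,4], [2,5], [3,4], [3,5]
  2-simplices (6): [0,1,2], [0,2,5], [0,3,4], [0,3,5], [1,2,4], [2,3,4]

giving chain groups C_0 ≅ Z^6, C_1 ≅ Z^12, C_2 ≅ Z^6.

∂_1: C_1 → C_0 sends each edge [p,q] (with p < q) to q − p. For instance
  ∂[0,3] = [3] − [0].
The 6×12 boundary matrix has rank 5 and Smith normal form diag(1,1,1,1,1).

Boundary ∂_2: C_2 → C_1 maps a triangle to the signed sum of its edges. For instance
  ∂[0,2,5] = [2,5] − [0,5] + [0,2],
  ∂[0,3,4] = [3,4] − [0,4] + [0,3].
The 12×6 boundary matrix has rank 6 and Smith normal form diag(1,1,1,1,1,1).

Computing H_k = (kernel of ∂_k) / (image of ∂_{k+1}):

  H_0: rank C_0 − rank ∂_1 = 6 − 5 = 1, and the invariant factors of ∂_1 are all 1, so H_0 = Z.
  H_1: rank ker ∂_1 − rank ∂_2 = (12 − 5) − 6 = 1, and the invariant factors of ∂_2 are all 1, so H_1 = Z.
  H_2: rank ker ∂_2 − rank ∂_3 = (6 − 6) − 0 = 0, and there is no ∂_3, so H_2 = 0.

As a check, the Euler characteristic is 6 − 12 + 6 = 0, which agrees with 1 − 1 + 0 = 0.

H_0 = Z,  H_1 = Z,  H_2 = 0.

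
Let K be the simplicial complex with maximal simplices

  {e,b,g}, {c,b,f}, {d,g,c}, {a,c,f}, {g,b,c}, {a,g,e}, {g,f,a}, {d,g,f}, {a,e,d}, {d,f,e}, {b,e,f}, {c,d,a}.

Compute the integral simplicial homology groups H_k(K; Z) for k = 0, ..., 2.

H_0 ≅ Z,  H_1 ≅ Z/2Z,  H_2 = 0.

Order the vertices as a < b < c < d < e < f < g. Listing each simplex with vertices in this order, K has dimension 2 with simplices:

  0-simplices (7): a, b, c, d, e, f, g
  1-simplices (18): ac, ad, ae, af, ag, bc, be, bf, bg, cd, cf, cg, de, df, dg, ef, eg, fg
  2-simplices (12): acd, acf, ade, aeg, afg, bcf, bcg, bef, beg, cdg, def, dfg

Hence C_0 ≅ Z^7, C_1 ≅ Z^18, C_2 ≅ Z^12.

Boundary ∂_1: C_1 → C_0 is given by ∂[p,q] = [q] − [p]. For instance
  ∂eg = g − e.
This gives a 7×18 integer matrix of rank 6; reducing to Smith normal form yields diagonal entries (1,1,1,1,1,1).

The boundary map ∂_2: C_2 → C_1 maps a triangle to the signed sum of its edges. For instance
  ∂beg = eg − bg + be,
  ∂ade = de − ae + ad.
The resulting 18×12 matrix has rank 12, and its Smith normal form has invariant factors (1,1,1,1,1,1,1,1,1,1,1,2).

Now H_k = ker ∂_k / im ∂_{k+1}, so:

  H_0: rank C_0 − rank ∂_1 = 7 − 6 = 1, and the invariant factors of ∂_1 are all 1, so H_0 = Z.
  H_1: rank ker ∂_1 − rank ∂_2 = (18 − 6) − 12 = 0, and ∂_2 has invariant factor 2 > 1, so H_1 = Z/2Z.
  H_2: rank ker ∂_2 − rank ∂_3 = (12 − 12) − 0 = 0, and there is no ∂_3, so H_2 = 0.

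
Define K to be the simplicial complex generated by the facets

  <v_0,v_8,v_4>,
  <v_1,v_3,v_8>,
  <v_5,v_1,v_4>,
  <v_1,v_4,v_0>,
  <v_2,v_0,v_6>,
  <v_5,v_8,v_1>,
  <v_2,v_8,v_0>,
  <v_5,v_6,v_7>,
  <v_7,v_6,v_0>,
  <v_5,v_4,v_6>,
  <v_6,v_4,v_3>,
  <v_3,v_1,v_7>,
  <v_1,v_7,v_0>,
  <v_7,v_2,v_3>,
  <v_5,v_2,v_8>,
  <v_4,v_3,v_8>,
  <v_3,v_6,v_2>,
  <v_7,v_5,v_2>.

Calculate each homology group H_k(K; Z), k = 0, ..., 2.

H_0 ≅ Z,  H_1 ≅ Z ⊕ Z/2,  H_2 = 0.

Take the total order v_0 < v_1 < v_2 < v_3 < v_4 < v_5 < v_6 < v_7 < v_8 on the vertex set. Then K (dimension 2) consists of the simplices:

  0-simplices (9): [v_0], [v_1], [v_2], [v_3], [v_4], [v_5], [v_6], [v_7], [v_8]
  1-simplices (27): (27 of them)
  2-simplices (18): (18 of them)

so the chain groups are C_0 ≅ Z^9, C_1 ≅ Z^27, C_2 ≅ Z^18.

∂_1: C_1 → C_0 maps an edge to its endpoints' difference, ∂[p,q] = q − p. For instance
  ∂[v_3,v_7] = [v_7] − [v_3].
The 9×27 boundary matrix has rank 8 and Smith normal form diag(1,1,1,1,1,1,1,1).

The boundary map ∂_2: C_2 → C_1 maps a triangle to the signed sum of its edges. For instance
  ∂[v_0,v_6,v_7] = [v_6,v_7] − [v_0,v_7] + [v_0,v_6],
  ∂[v_1,v_3,v_7] = [v_3,v_7] − [v_1,v_7] + [v_1,v_3].
The 27×18 boundary matrix has rank 18 and Smith normal form diag(1,1,1,1,1,1,1,1,1,1,1,1,1,1,1,1,1,2).

From H_k ≅ ker(∂_k) / im(∂_{k+1}) we obtain:

  H_0: rank C_0 − rank ∂_1 = 9 − 8 = 1, and the invariant factors of ∂_1 are all 1, so H_0 ≅ Z.
  H_1: rank ker ∂_1 − rank ∂_2 = (27 − 8) − 18 = 1, and ∂_2 has invariant factor 2 > 1, so H_1 ≅ Z ⊕ Z/2.
  H_2: rank ker ∂_2 − rank ∂_3 = (18 − 18) − 0 = 0, and there is no ∂_3, so H_2 ≅ 0.

As a check, the Euler characteristic is 9 − 27 + 18 = 0, which agrees with 1 − 1 + 0 = 0.
(K is a triangulation of the Klein bottle.)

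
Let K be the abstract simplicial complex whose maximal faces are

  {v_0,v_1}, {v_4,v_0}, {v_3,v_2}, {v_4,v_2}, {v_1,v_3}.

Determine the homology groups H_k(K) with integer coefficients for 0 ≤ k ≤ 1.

H_0 = Z,  H_1 = Z.

We work with the vertex ordering v_0 < v_1 < v_2 < v_3 < v_4. The simplices of K, each written with vertices in increasing order, are:

  0-simplices (5): [v_0], [v_1], [v_2], [v_3], [v_4]
  1-simplices (5): [v_0,v_1], [v_0,v_4], [v_1,v_3], [v_2,v_3], [v_2,v_4]

Hence C_0 ≅ Z^5, C_1 ≅ Z^5.

Boundary ∂_1: C_1 → C_0 is given by ∂[p,q] = [q] − [p]. For instance
  ∂[v_1,v_3] = [v_3] − [v_1].
The 5×5 boundary matrix has rank 4 and Smith normal form diag(1,1,1,1).

Computing H_k = (kernel of ∂_k) / (image of ∂_{k+1}):

  H_0: rank C_0 − rank ∂_1 = 5 − 4 = 1, and the invariant factors of ∂_1 are all 1, so H_0 ≅ Z.
  H_1: rank ker ∂_1 − rank ∂_2 = (5 − 4) − 0 = 1, and there is no ∂_2, so H_1 ≅ Z.

As a check, the Euler characteristic is 5 − 5 = 0, which agrees with 1 − 1 = 0.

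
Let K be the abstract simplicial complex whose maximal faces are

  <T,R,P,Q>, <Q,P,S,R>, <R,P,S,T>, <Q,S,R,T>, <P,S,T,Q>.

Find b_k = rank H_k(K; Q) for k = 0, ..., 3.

b_0 = 1, b_1 = 0, b_2 = 0, b_3 = 1.

Order the vertices as P < Q < R < S < T. Listing each simplex with vertices in this order, K has dimension 3 with simplices:

  0-simplices (5): P, Q, R, S, T
  1-simplices (10): PQ, PR, PS, PT, QR, QS, QT, RS, RT, ST
  2-simplices (10): PQR, PQS, PQT, PRS, PRT, PST, QRS, QRT, QST, RST
  3-simplices (5): PQRS, PQRT, PQST, PRST, QRST

Hence C_0 ≅ Z^5, C_1 ≅ Z^10, C_2 ≅ Z^10, C_3 ≅ Z^5.

Boundary ∂_1: C_1 → C_0 maps an edge to its endpoints' difference, ∂[p,q] = q − p. For instance
  ∂PT = T − P.
This gives a 5×10 integer matrix of rank 4; reducing to Smith normal form yields diagonal entries (1,1,1,1).

∂_2: C_2 → C_1 maps a triangle to the signed sum of its edges. For instance
  ∂PRT = RT − PT + PR,
  ∂PST = ST − PT + PS.
As a 10×10 matrix over Z this has rank 6, with invariant factors (1,1,1,1,1,1).

The boundary map ∂_3: C_3 → C_2 sends each 3-simplex σ to the alternating sum Σ_i (−1)^i (σ with its i-th vertex removed). For instance
  ∂PQRT = QRT − PRT + PQT − PQR,
  ∂QRST = RST − QST + QRT − QRS.
As a 10×5 matrix over Z this has rank 4, with invariant factors (1,1,1,1).

Computing H_k = (kernel of ∂_k) / (image of ∂_{k+1}):

  H_0: rank C_0 − rank ∂_1 = 5 − 4 = 1, and the invariant factors of ∂_1 are all 1, so H_0 = Z.
  H_1: rank ker ∂_1 − rank ∂_2 = (10 − 4) − 6 = 0, and the invariant factors of ∂_2 are all 1, so H_1 = 0.
  H_2: rank ker ∂_2 − rank ∂_3 = (10 − 6) − 4 = 0, and the invariant factors of ∂_3 are all 1, so H_2 = 0.
  H_3: rank ker ∂_3 − rank ∂_4 = (5 − 4) − 0 = 1, and there is no ∂_4, so H_3 = Z.

(K is a triangulation of the 3-sphere S^3.)

Hence the Betti numbers are b_0 = 1, b_1 = 0, b_2 = 0, b_3 = 1.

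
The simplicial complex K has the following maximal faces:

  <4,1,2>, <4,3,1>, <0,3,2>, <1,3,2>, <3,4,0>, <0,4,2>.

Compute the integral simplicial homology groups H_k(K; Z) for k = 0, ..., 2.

Fix the vertex order 0 < 1 < 2 < 3 < 4 and write every simplex with vertices in increasing order. Then dim K = 2 and the simplices of K are:

  0-simplices (5): [0], [1], [2], [3], [4]
  1-simplices (9): [0,2], [0,3], [0,4], [1,2], [1,3], [1,4], [2,3], [2,4], [3,4]
  2-simplices (6): [0,2,3], [0,2,4], [0,3,4], [1,2,3], [1,2,4], [1,3,4]

Hence C_0 ≅ Z^5, C_1 ≅ Z^9, C_2 ≅ Z^6.

The boundary map ∂_1: C_1 → C_0 is given by ∂[p,q] = [q] − [p]. For instance
  ∂[0,3] = [3] − [0].
The 5×9 boundary matrix has rank 4 and Smith normal form diag(1,1,1,1).

∂_2: C_2 → C_1 maps a triangle to the signed sum of its edges. For instance
  ∂[0,2,3] = [2,3] − [0,3] + [0,2],
  ∂[0,3,4] = [3,4] − [0,4] + [0,3].
As a 9×6 matrix over Z this has rank 5, with invariant factors (1,1,1,1,1).

Reading off H_k = ker ∂_k / im ∂_{k+1}:

  H_0: rank C_0 − rank ∂_1 = 5 − 4 = 1, and the invariant factors of ∂_1 are all 1, so H_0 ≅ Z.
  H_1: rank ker ∂_1 − rank ∂_2 = (9 − 4) − 5 = 0, and the invariant factors of ∂_2 are all 1, so H_1 ≅ 0.
  H_2: rank ker ∂_2 − rank ∂_3 = (6 − 5) − 0 = 1, and there is no ∂_3, so H_2 ≅ Z.

As a check, the Euler characteristic is 5 − 9 + 6 = 2, which agrees with 1 − 0 + 1 = 2.
(K is a triangulation of the 2-sphere S^2.)

H_0 ≅ Z,  H_1 = 0,  H_2 ≅ Z.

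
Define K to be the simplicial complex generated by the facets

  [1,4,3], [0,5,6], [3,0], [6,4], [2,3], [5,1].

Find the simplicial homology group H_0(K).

Take the total order 0 < 1 < 2 < 3 < 4 < 5 < 6 on the vertex set. Then K (dimension 2) consists of the simplices:

  0-simplices (7): [0], [1], [2], [3], [4], [5], [6]
  1-simplices (10): [0,3], [0,5], [0,6], [1,3], [1,4], [1,5], [2,3], [3,4], [4,6], [5,6]
  2-simplices (2): [0,5,6], [1,3,4]

Hence C_0 ≅ Z^7, C_1 ≅ Z^10, C_2 ≅ Z^2.

The boundary map ∂_1: C_1 → C_0 is given by ∂[p,q] = [q] − [p].
The 7×10 boundary matrix has rank 6 and Smith normal form diag(1,1,1,1,1,1).

Boundary ∂_2: C_2 → C_1 acts by ∂[p,q,r] = [q,r] − [p,r] + [p,q]. For instance
  ∂[0,5,6] = [5,6] − [0,6] + [0,5],
  ∂[1,3,4] = [3,4] − [1,4] + [1,3].
The resulting 10×2 matrix has rank 2, and its Smith normal form has invariant factors (1,1).

Computing H_k = (kernel of ∂_k) / (image of ∂_{k+1}):

  H_0: rank C_0 − rank ∂_1 = 7 − 6 = 1, and the invariant factors of ∂_1 are all 1, so H_0 ≅ Z.

H_0 = Z.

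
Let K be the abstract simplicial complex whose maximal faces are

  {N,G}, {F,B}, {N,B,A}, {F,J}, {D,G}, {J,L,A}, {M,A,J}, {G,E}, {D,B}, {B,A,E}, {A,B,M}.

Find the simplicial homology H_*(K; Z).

H_0 ≅ Z,  H_1 ≅ Z^3,  H_2 = 0.

We work with the vertex ordering A < B < D < E < F < G < J < L < M < N. The simplices of K, each written with vertices in increasing order, are:

  0-simplices (10): A, B, D, E, F, G, J, L, M, N
  1-simplices (17): AB, AE, AJ, AL, AM, AN, BD, BE, BF, BM, BN, DG, EG, FJ, GN, JL, JM
  2-simplices (5): ABE, ABM, ABN, AJL, AJM

giving chain groups C_0 ≅ Z^10, C_1 ≅ Z^17, C_2 ≅ Z^5.

The boundary map ∂_1: C_1 → C_0 maps an edge to its endpoints' difference, ∂[p,q] = q − p.
As a 10×17 matrix over Z this has rank 9, with invariant factors (1,1,1,1,1,1,1,1,1).

The boundary map ∂_2: C_2 → C_1 acts by ∂[p,q,r] = [q,r] − [p,r] + [p,q]. For instance
  ∂ABM = BM − AM + AB,
  ∂ABN = BN − AN + AB.
As a 17×5 matrix over Z this has rank 5, with invariant factors (1,1,1,1,1).

Computing H_k = (kernel of ∂_k) / (image of ∂_{k+1}):

  H_0: rank C_0 − rank ∂_1 = 10 − 9 = 1, and the invariant factors of ∂_1 are all 1, so H_0 ≅ Z.
  H_1: rank ker ∂_1 − rank ∂_2 = (17 − 9) − 5 = 3, and the invariant factors of ∂_2 are all 1, so H_1 ≅ Z^3.
  H_2: rank ker ∂_2 − rank ∂_3 = (5 − 5) − 0 = 0, and there is no ∂_3, so H_2 ≅ 0.

As a check, the Euler characteristic is 10 − 17 + 5 = -2, which agrees with 1 − 3 + 0 = -2.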